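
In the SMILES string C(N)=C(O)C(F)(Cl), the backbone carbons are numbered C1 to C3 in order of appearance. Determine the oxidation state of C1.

Each bond to a more electronegative atom (O, N, halogen) counts +1, each bond to a less electronegative atom (H, metal, B, Si) counts −1, and each C–C bond counts 0.
C1 has a double bond to C (2×0 = 0), one bond to N (+1), one bond to H (-1).
Oxidation state = 0 + 1 − 1 = 0.

0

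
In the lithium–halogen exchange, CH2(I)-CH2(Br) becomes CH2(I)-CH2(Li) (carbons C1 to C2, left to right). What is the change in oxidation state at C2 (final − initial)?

Before: C2 has 1 bond to C, 2 bonds to H, 1 bond to Br → oxidation state -1.
After: C2 has 1 bond to C, 2 bonds to H, 1 bond to Li → oxidation state -3.
Δ = -3 − (-1) = -2, so this is a reduction at C2.

-2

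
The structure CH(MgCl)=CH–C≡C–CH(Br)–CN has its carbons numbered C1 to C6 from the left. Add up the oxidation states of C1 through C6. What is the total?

0

Each bond to a more electronegative atom (O, N, halogen) counts +1, each bond to a less electronegative atom (H, metal, B, Si) counts −1, and each C–C bond counts 0. Tallying each carbon:
C1: 2C, 1H, 1Mg → 0 − 1 − 1 = -2
C2: 3C, 1H → 0 − 1 = -1
C3: 4C → 0 = 0
C4: 4C → 0 = 0
C5: 2C, 1H, 1Br → 0 − 1 + 1 = 0
C6: 1C, 3N → 0 + 3 = +3
Sum = -2 − 1 + 0 + 0 + 0 + 3 = 0.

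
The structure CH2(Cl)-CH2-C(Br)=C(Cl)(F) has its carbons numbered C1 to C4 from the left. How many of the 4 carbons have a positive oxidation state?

2

Bonds to more-electronegative neighbours contribute +1 each, bonds to H or metals contribute −1 each, and C–C bonds contribute 0. Tallying each carbon:
C1: 1C, 2H, 1Cl → 0 − 2 + 1 = -1
C2: 2C, 2H → 0 − 2 = -2
C3: 3C, 1Br → 0 + 1 = +1
C4: 2C, 1F, 1Cl → 0 + 1 + 1 = +2
2 carbons (C3, C4) meet the condition.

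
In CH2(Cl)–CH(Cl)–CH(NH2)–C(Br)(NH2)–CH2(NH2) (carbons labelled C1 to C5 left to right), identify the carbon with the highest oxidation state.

C4

Each bond to a more electronegative atom (O, N, halogen) counts +1, each bond to a less electronegative atom (H, metal, B, Si) counts −1, and each C–C bond counts 0. Tallying each carbon:
C1: 1C, 2H, 1Cl → 0 − 2 + 1 = -1
C2: 2C, 1H, 1Cl → 0 − 1 + 1 = 0
C3: 2C, 1H, 1N → 0 − 1 + 1 = 0
C4: 2C, 1N, 1Br → 0 + 1 + 1 = +2
C5: 1C, 2H, 1N → 0 − 2 + 1 = -1
The most oxidised carbon is C4 at +2.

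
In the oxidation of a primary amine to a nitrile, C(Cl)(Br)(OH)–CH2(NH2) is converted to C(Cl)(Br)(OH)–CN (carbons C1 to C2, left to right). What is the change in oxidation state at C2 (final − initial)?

+4

Before: C2 has 1 bond to C, 2 bonds to H, 1 bond to N → oxidation state -1.
After: C2 has 1 bond to C, 3 bonds to N → oxidation state +3.
Δ = +3 − (-1) = +4, so this is an oxidation at C2.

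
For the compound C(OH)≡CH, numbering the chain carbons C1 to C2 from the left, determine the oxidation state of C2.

-1

C2 has a triple bond to C (3×0 = 0), one bond to H (-1).
Oxidation state = 0 − 1 = -1.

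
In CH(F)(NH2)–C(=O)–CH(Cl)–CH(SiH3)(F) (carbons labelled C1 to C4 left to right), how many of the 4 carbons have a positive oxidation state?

Tallying each carbon's bonds:
C1: 1C, 1H, 1N, 1F → 0 − 1 + 1 + 1 = +1
C2: 2C, 2O → 0 + 2 = +2
C3: 2C, 1H, 1Cl → 0 − 1 + 1 = 0
C4: 1C, 1H, 1F, 1Si → 0 − 1 + 1 − 1 = -1
2 carbons (C1, C2) meet the condition.

2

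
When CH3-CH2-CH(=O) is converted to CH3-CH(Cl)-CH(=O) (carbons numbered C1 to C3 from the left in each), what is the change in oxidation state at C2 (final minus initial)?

Before: C2 has 2 bonds to C, 2 bonds to H → oxidation state -2.
After: C2 has 2 bonds to C, 1 bond to H, 1 bond to Cl → oxidation state 0.
Δ = 0 − (-2) = +2, so this is an oxidation at C2.

+2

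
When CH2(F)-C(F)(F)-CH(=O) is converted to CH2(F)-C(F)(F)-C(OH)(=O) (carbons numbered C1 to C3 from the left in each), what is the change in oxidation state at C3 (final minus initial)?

+2

Before: C3 has 1 bond to C, 1 bond to H, 2 bonds to O → oxidation state +1.
After: C3 has 1 bond to C, 3 bonds to O → oxidation state +3.
Δ = +3 − (+1) = +2, so this is an oxidation at C3.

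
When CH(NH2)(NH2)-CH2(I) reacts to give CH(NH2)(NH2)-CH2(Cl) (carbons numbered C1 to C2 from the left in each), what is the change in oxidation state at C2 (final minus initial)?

Before: C2 has 1 bond to C, 2 bonds to H, 1 bond to I → oxidation state -1.
After: C2 has 1 bond to C, 2 bonds to H, 1 bond to Cl → oxidation state -1.
Δ = -1 − (-1) = 0, so no net redox change at C2.

0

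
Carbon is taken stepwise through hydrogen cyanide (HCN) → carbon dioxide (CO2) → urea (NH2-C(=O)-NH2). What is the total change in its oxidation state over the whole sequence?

+2

Carbon oxidation states along the series — hydrogen cyanide: +2, carbon dioxide: +4, urea: +4.
Net change = +4 − (+2) = +2.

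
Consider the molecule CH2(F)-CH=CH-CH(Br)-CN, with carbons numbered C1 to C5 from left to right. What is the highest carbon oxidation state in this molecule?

+3

Bonds to more-electronegative neighbours contribute +1 each, bonds to H or metals contribute −1 each, and C–C bonds contribute 0. Tallying each carbon:
C1: 1C, 2H, 1F → 0 − 2 + 1 = -1
C2: 3C, 1H → 0 − 1 = -1
C3: 3C, 1H → 0 − 1 = -1
C4: 2C, 1H, 1Br → 0 − 1 + 1 = 0
C5: 1C, 3N → 0 + 3 = +3
The highest value is +3.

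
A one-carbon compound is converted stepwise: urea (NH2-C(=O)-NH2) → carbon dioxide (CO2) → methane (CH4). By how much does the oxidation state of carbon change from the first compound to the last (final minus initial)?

Carbon oxidation states along the series — urea: +4, carbon dioxide: +4, methane: -4.
Net change = -4 − (+4) = -8.

-8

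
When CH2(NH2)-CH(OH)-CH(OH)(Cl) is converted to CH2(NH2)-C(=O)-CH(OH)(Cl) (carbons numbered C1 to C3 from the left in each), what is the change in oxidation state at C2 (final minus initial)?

+2

Before: C2 has 2 bonds to C, 1 bond to H, 1 bond to O → oxidation state 0.
After: C2 has 2 bonds to C, 2 bonds to O → oxidation state +2.
Δ = +2 − (0) = +2, so this is an oxidation at C2.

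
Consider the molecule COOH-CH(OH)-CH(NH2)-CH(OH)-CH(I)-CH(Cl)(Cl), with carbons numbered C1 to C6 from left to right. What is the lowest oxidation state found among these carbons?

Tallying each carbon's bonds:
C1: 1C, 3O → 0 + 3 = +3
C2: 2C, 1H, 1O → 0 − 1 + 1 = 0
C3: 2C, 1H, 1N → 0 − 1 + 1 = 0
C4: 2C, 1H, 1O → 0 − 1 + 1 = 0
C5: 2C, 1H, 1I → 0 − 1 + 1 = 0
C6: 1C, 1H, 2Cl → 0 − 1 + 2 = +1
The lowest value is 0.

0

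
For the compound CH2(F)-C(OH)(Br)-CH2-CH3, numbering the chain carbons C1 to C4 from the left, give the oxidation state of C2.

Each bond to a more electronegative atom (O, N, halogen) counts +1, each bond to a less electronegative atom (H, metal, B, Si) counts −1, and each C–C bond counts 0.
C2 has one bond to C (0), one bond to C (0), one bond to O (+1), one bond to Br (+1).
Oxidation state = 0 + 0 + 1 + 1 = +2.

+2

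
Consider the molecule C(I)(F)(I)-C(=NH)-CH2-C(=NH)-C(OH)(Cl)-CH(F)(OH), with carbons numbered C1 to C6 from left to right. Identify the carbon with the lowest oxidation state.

C3

Tallying each carbon's bonds:
C1: 1C, 1F, 2I → 0 + 1 + 2 = +3
C2: 2C, 2N → 0 + 2 = +2
C3: 2C, 2H → 0 − 2 = -2
C4: 2C, 2N → 0 + 2 = +2
C5: 2C, 1O, 1Cl → 0 + 1 + 1 = +2
C6: 1C, 1H, 1O, 1F → 0 − 1 + 1 + 1 = +1
The most reduced carbon is C3 at -2.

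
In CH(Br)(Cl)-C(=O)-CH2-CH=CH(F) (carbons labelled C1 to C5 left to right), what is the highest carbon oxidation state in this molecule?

+2

Tallying each carbon's bonds:
C1: 1C, 1H, 1Cl, 1Br → 0 − 1 + 1 + 1 = +1
C2: 2C, 2O → 0 + 2 = +2
C3: 2C, 2H → 0 − 2 = -2
C4: 3C, 1H → 0 − 1 = -1
C5: 2C, 1H, 1F → 0 − 1 + 1 = 0
The highest value is +2.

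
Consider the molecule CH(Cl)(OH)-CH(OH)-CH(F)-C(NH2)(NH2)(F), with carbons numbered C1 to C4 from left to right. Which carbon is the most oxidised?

C4

Bonds to more-electronegative neighbours contribute +1 each, bonds to H or metals contribute −1 each, and C–C bonds contribute 0. Tallying each carbon:
C1: 1C, 1H, 1O, 1Cl → 0 − 1 + 1 + 1 = +1
C2: 2C, 1H, 1O → 0 − 1 + 1 = 0
C3: 2C, 1H, 1F → 0 − 1 + 1 = 0
C4: 1C, 2N, 1F → 0 + 2 + 1 = +3
The most oxidised carbon is C4 at +3.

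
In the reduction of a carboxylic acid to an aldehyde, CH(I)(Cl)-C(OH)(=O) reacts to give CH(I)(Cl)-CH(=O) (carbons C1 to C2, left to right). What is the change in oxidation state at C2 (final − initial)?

Before: C2 has 1 bond to C, 3 bonds to O → oxidation state +3.
After: C2 has 1 bond to C, 1 bond to H, 2 bonds to O → oxidation state +1.
Δ = +1 − (+3) = -2, so this is a reduction at C2.

-2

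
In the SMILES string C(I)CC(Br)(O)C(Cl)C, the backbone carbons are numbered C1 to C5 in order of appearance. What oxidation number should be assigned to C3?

C3 has one bond to C (0), one bond to C (0), one bond to Br (+1), one bond to O (+1).
Oxidation state = 0 + 0 + 1 + 1 = +2.

+2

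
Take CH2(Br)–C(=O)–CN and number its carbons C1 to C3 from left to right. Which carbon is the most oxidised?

Tallying each carbon's bonds:
C1: 1C, 2H, 1Br → 0 − 2 + 1 = -1
C2: 2C, 2O → 0 + 2 = +2
C3: 1C, 3N → 0 + 3 = +3
The most oxidised carbon is C3 at +3.

C3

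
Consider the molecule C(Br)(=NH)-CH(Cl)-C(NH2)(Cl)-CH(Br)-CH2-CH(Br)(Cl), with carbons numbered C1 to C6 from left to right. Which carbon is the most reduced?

Count +1 for every bond to an atom more electronegative than carbon and −1 for every bond to one less electronegative; C–C bonds are 0. Tallying each carbon:
C1: 1C, 2N, 1Br → 0 + 2 + 1 = +3
C2: 2C, 1H, 1Cl → 0 − 1 + 1 = 0
C3: 2C, 1N, 1Cl → 0 + 1 + 1 = +2
C4: 2C, 1H, 1Br → 0 − 1 + 1 = 0
C5: 2C, 2H → 0 − 2 = -2
C6: 1C, 1H, 1Cl, 1Br → 0 − 1 + 1 + 1 = +1
The most reduced carbon is C5 at -2.

C5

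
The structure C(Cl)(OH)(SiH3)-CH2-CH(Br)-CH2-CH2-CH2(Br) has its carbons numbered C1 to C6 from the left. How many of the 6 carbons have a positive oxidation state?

Tallying each carbon's bonds:
C1: 1C, 1O, 1Cl, 1Si → 0 + 1 + 1 − 1 = +1
C2: 2C, 2H → 0 − 2 = -2
C3: 2C, 1H, 1Br → 0 − 1 + 1 = 0
C4: 2C, 2H → 0 − 2 = -2
C5: 2C, 2H → 0 − 2 = -2
C6: 1C, 2H, 1Br → 0 − 2 + 1 = -1
1 carbon (C1) meets the condition.

1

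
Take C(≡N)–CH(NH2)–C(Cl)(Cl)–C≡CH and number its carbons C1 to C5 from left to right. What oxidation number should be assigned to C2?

C2 has one bond to C (0), one bond to C (0), one bond to N (+1), one bond to H (-1).
Oxidation state = 0 + 0 + 1 − 1 = 0.

0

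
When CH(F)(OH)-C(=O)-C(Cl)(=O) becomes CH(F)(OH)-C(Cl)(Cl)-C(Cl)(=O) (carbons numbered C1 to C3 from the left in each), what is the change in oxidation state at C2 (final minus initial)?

0

Before: C2 has 2 bonds to C, 2 bonds to O → oxidation state +2.
After: C2 has 2 bonds to C, 2 bonds to Cl → oxidation state +2.
Δ = +2 − (+2) = 0, so no net redox change at C2.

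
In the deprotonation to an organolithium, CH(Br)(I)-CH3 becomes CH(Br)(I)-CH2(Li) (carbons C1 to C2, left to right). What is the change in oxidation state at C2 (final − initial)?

0

Before: C2 has 1 bond to C, 3 bonds to H → oxidation state -3.
After: C2 has 1 bond to C, 2 bonds to H, 1 bond to Li → oxidation state -3.
Δ = -3 − (-3) = 0, so no net redox change at C2.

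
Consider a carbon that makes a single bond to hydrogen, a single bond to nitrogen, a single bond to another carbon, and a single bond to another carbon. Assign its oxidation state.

Assign +1 per bond to O/N/halogen, −1 per bond to H or an electropositive element, and 0 per bond to carbon.
The carbon has one bond to C (0), one bond to C (0), one bond to N (+1), one bond to H (-1).
Oxidation state = 0 + 0 + 1 − 1 = 0.

0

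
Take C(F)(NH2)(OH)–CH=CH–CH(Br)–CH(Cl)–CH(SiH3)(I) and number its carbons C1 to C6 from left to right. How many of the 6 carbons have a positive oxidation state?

Tallying each carbon's bonds:
C1: 1C, 1O, 1N, 1F → 0 + 1 + 1 + 1 = +3
C2: 3C, 1H → 0 − 1 = -1
C3: 3C, 1H → 0 − 1 = -1
C4: 2C, 1H, 1Br → 0 − 1 + 1 = 0
C5: 2C, 1H, 1Cl → 0 − 1 + 1 = 0
C6: 1C, 1H, 1I, 1Si → 0 − 1 + 1 − 1 = -1
1 carbon (C1) meets the condition.

1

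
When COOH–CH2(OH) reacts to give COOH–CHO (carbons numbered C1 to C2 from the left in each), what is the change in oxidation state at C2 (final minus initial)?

Before: C2 has 1 bond to C, 2 bonds to H, 1 bond to O → oxidation state -1.
After: C2 has 1 bond to C, 1 bond to H, 2 bonds to O → oxidation state +1.
Δ = +1 − (-1) = +2, so this is an oxidation at C2.

+2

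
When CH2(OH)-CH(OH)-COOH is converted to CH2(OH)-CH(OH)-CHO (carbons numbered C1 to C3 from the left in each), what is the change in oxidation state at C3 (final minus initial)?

-2

Before: C3 has 1 bond to C, 3 bonds to O → oxidation state +3.
After: C3 has 1 bond to C, 1 bond to H, 2 bonds to O → oxidation state +1.
Δ = +1 − (+3) = -2, so this is a reduction at C3.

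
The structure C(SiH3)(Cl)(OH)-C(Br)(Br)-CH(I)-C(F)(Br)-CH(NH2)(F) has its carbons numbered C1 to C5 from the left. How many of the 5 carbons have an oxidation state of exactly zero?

Bonds to more-electronegative neighbours contribute +1 each, bonds to H or metals contribute −1 each, and C–C bonds contribute 0. Tallying each carbon:
C1: 1C, 1O, 1Cl, 1Si → 0 + 1 + 1 − 1 = +1
C2: 2C, 2Br → 0 + 2 = +2
C3: 2C, 1H, 1I → 0 − 1 + 1 = 0
C4: 2C, 1F, 1Br → 0 + 1 + 1 = +2
C5: 1C, 1H, 1N, 1F → 0 − 1 + 1 + 1 = +1
1 carbon (C3) meets the condition.

1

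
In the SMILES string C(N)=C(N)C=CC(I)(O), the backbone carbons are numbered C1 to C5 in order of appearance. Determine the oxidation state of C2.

+1

Assign +1 per bond to O/N/halogen, −1 per bond to H or an electropositive element, and 0 per bond to carbon.
C2 has a double bond to C (2×0 = 0), one bond to C (0), one bond to N (+1).
Oxidation state = 0 + 0 + 1 = +1.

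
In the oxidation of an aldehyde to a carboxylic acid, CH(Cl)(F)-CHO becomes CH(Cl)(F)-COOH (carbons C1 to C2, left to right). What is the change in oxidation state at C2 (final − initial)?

+2

Before: C2 has 1 bond to C, 1 bond to H, 2 bonds to O → oxidation state +1.
After: C2 has 1 bond to C, 3 bonds to O → oxidation state +3.
Δ = +3 − (+1) = +2, so this is an oxidation at C2.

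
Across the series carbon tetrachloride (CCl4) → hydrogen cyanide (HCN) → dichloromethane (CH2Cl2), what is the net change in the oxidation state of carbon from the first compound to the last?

-4

Carbon oxidation states along the series — carbon tetrachloride: +4, hydrogen cyanide: +2, dichloromethane: 0.
Net change = 0 − (+4) = -4.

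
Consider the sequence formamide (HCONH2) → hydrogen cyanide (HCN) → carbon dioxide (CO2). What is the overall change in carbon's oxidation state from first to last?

Carbon oxidation states along the series — formamide: +2, hydrogen cyanide: +2, carbon dioxide: +4.
Net change = +4 − (+2) = +2.

+2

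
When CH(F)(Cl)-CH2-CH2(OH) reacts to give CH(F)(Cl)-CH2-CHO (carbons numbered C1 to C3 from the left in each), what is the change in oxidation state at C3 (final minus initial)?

Before: C3 has 1 bond to C, 2 bonds to H, 1 bond to O → oxidation state -1.
After: C3 has 1 bond to C, 1 bond to H, 2 bonds to O → oxidation state +1.
Δ = +1 − (-1) = +2, so this is an oxidation at C3.

+2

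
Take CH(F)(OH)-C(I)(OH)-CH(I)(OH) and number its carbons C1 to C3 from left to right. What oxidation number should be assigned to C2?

Each bond to a more electronegative atom (O, N, halogen) counts +1, each bond to a less electronegative atom (H, metal, B, Si) counts −1, and each C–C bond counts 0.
C2 has one bond to C (0), one bond to C (0), one bond to I (+1), one bond to O (+1).
Oxidation state = 0 + 0 + 1 + 1 = +2.

+2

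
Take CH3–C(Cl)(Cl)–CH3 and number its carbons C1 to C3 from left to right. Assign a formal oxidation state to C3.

Assign +1 per bond to O/N/halogen, −1 per bond to H or an electropositive element, and 0 per bond to carbon.
C3 has one bond to C (0), one bond to H (-1), one bond to H (-1), one bond to H (-1).
Oxidation state = 0 − 1 − 1 − 1 = -3.

-3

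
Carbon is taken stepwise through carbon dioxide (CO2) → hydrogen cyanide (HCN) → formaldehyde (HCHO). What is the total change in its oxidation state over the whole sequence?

-4

Carbon oxidation states along the series — carbon dioxide: +4, hydrogen cyanide: +2, formaldehyde: 0.
Net change = 0 − (+4) = -4.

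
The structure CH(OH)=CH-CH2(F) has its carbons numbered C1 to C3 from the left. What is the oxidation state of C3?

C3 has one bond to C (0), one bond to F (+1), one bond to H (-1), one bond to H (-1).
Oxidation state = 0 + 1 − 1 − 1 = -1.

-1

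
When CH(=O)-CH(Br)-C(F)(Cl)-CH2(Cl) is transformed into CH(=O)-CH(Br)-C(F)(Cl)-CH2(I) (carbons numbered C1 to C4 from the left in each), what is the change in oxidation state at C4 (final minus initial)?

Before: C4 has 1 bond to C, 2 bonds to H, 1 bond to Cl → oxidation state -1.
After: C4 has 1 bond to C, 2 bonds to H, 1 bond to I → oxidation state -1.
Δ = -1 − (-1) = 0, so no net redox change at C4.

0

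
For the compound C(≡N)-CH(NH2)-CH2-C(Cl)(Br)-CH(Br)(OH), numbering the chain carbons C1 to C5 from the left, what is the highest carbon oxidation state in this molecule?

Tallying each carbon's bonds:
C1: 1C, 3N → 0 + 3 = +3
C2: 2C, 1H, 1N → 0 − 1 + 1 = 0
C3: 2C, 2H → 0 − 2 = -2
C4: 2C, 1Cl, 1Br → 0 + 1 + 1 = +2
C5: 1C, 1H, 1O, 1Br → 0 − 1 + 1 + 1 = +1
The highest value is +3.

+3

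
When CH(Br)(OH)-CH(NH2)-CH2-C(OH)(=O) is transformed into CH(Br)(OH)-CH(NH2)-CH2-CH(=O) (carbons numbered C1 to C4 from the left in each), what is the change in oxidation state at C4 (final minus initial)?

Before: C4 has 1 bond to C, 3 bonds to O → oxidation state +3.
After: C4 has 1 bond to C, 1 bond to H, 2 bonds to O → oxidation state +1.
Δ = +1 − (+3) = -2, so this is a reduction at C4.

-2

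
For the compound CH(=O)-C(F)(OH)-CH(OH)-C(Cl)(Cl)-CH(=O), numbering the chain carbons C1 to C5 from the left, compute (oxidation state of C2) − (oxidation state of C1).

+1

C2: 2C, 1O, 1F → 0 + 1 + 1 = +2
C1: 1C, 1H, 2O → 0 − 1 + 2 = +1
Difference: +2 − (+1) = +1.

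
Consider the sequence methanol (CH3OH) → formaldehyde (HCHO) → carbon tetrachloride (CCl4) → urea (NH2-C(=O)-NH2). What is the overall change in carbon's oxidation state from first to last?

+6

Carbon oxidation states along the series — methanol: -2, formaldehyde: 0, carbon tetrachloride: +4, urea: +4.
Net change = +4 − (-2) = +6.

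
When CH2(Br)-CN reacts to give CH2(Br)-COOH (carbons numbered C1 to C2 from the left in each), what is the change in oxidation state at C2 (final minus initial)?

Before: C2 has 1 bond to C, 3 bonds to N → oxidation state +3.
After: C2 has 1 bond to C, 3 bonds to O → oxidation state +3.
Δ = +3 − (+3) = 0, so no net redox change at C2.

0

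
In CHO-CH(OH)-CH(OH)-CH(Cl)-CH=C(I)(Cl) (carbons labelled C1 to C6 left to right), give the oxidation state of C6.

C6 has a double bond to C (2×0 = 0), one bond to I (+1), one bond to Cl (+1).
Oxidation state = 0 + 1 + 1 = +2.

+2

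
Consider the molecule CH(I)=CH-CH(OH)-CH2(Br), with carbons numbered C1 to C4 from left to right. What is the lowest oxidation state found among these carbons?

-1

Tallying each carbon's bonds:
C1: 2C, 1H, 1I → 0 − 1 + 1 = 0
C2: 3C, 1H → 0 − 1 = -1
C3: 2C, 1H, 1O → 0 − 1 + 1 = 0
C4: 1C, 2H, 1Br → 0 − 2 + 1 = -1
The lowest value is -1.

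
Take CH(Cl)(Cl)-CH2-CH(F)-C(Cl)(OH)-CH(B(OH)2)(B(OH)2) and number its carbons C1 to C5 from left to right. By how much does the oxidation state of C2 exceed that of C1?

C2: 2C, 2H → 0 − 2 = -2
C1: 1C, 1H, 2Cl → 0 − 1 + 2 = +1
Difference: -2 − (+1) = -3.

-3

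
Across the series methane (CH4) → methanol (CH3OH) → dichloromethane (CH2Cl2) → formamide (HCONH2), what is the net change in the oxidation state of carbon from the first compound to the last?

Carbon oxidation states along the series — methane: -4, methanol: -2, dichloromethane: 0, formamide: +2.
Net change = +2 − (-4) = +6.

+6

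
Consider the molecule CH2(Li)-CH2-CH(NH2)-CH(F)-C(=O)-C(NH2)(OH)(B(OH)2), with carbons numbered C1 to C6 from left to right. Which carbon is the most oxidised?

Each bond to a more electronegative atom (O, N, halogen) counts +1, each bond to a less electronegative atom (H, metal, B, Si) counts −1, and each C–C bond counts 0. Tallying each carbon:
C1: 1C, 2H, 1Li → 0 − 2 − 1 = -3
C2: 2C, 2H → 0 − 2 = -2
C3: 2C, 1H, 1N → 0 − 1 + 1 = 0
C4: 2C, 1H, 1F → 0 − 1 + 1 = 0
C5: 2C, 2O → 0 + 2 = +2
C6: 1C, 1O, 1N, 1B → 0 + 1 + 1 − 1 = +1
The most oxidised carbon is C5 at +2.

C5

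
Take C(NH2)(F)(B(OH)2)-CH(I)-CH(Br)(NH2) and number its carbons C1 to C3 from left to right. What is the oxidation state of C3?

+1

Each bond to a more electronegative atom (O, N, halogen) counts +1, each bond to a less electronegative atom (H, metal, B, Si) counts −1, and each C–C bond counts 0.
C3 has one bond to C (0), one bond to H (-1), one bond to Br (+1), one bond to N (+1).
Oxidation state = 0 − 1 + 1 + 1 = +1.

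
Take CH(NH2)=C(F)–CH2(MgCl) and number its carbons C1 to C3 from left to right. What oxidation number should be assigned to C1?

0

Bonds to more-electronegative neighbours contribute +1 each, bonds to H or metals contribute −1 each, and C–C bonds contribute 0.
C1 has a double bond to C (2×0 = 0), one bond to N (+1), one bond to H (-1).
Oxidation state = 0 + 1 − 1 = 0.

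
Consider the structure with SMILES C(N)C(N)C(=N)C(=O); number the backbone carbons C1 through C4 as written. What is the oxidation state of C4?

+1

Bonds to more-electronegative neighbours contribute +1 each, bonds to H or metals contribute −1 each, and C–C bonds contribute 0.
C4 has one bond to C (0), a double bond to O (2×+1 = +2), one bond to H (-1).
Oxidation state = 0 + 2 − 1 = +1.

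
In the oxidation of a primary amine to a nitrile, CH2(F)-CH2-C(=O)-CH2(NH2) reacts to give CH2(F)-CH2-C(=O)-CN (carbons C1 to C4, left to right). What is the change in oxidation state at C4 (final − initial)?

Before: C4 has 1 bond to C, 2 bonds to H, 1 bond to N → oxidation state -1.
After: C4 has 1 bond to C, 3 bonds to N → oxidation state +3.
Δ = +3 − (-1) = +4, so this is an oxidation at C4.

+4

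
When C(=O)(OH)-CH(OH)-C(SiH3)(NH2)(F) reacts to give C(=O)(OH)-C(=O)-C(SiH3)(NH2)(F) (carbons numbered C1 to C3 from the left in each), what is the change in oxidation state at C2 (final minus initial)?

+2

Before: C2 has 2 bonds to C, 1 bond to H, 1 bond to O → oxidation state 0.
After: C2 has 2 bonds to C, 2 bonds to O → oxidation state +2.
Δ = +2 − (0) = +2, so this is an oxidation at C2.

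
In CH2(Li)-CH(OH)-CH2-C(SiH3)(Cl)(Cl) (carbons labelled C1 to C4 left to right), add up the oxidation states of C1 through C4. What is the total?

-4

Each bond to a more electronegative atom (O, N, halogen) counts +1, each bond to a less electronegative atom (H, metal, B, Si) counts −1, and each C–C bond counts 0. Tallying each carbon:
C1: 1C, 2H, 1Li → 0 − 2 − 1 = -3
C2: 2C, 1H, 1O → 0 − 1 + 1 = 0
C3: 2C, 2H → 0 − 2 = -2
C4: 1C, 2Cl, 1Si → 0 + 2 − 1 = +1
Sum = -3 + 0 − 2 + 1 = -4.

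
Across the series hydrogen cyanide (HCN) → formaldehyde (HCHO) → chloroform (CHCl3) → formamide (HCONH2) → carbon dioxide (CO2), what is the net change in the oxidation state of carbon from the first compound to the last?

Carbon oxidation states along the series — hydrogen cyanide: +2, formaldehyde: 0, chloroform: +2, formamide: +2, carbon dioxide: +4.
Net change = +4 − (+2) = +2.

+2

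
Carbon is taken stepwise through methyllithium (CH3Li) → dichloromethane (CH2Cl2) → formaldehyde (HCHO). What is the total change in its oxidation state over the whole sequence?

+4

Carbon oxidation states along the series — methyllithium: -4, dichloromethane: 0, formaldehyde: 0.
Net change = 0 − (-4) = +4.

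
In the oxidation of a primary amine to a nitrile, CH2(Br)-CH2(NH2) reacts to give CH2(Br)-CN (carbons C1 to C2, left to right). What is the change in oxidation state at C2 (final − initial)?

+4

Before: C2 has 1 bond to C, 2 bonds to H, 1 bond to N → oxidation state -1.
After: C2 has 1 bond to C, 3 bonds to N → oxidation state +3.
Δ = +3 − (-1) = +4, so this is an oxidation at C2.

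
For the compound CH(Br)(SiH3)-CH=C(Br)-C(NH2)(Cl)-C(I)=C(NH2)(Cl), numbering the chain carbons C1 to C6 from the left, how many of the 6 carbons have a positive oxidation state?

4

Tallying each carbon's bonds:
C1: 1C, 1H, 1Br, 1Si → 0 − 1 + 1 − 1 = -1
C2: 3C, 1H → 0 − 1 = -1
C3: 3C, 1Br → 0 + 1 = +1
C4: 2C, 1N, 1Cl → 0 + 1 + 1 = +2
C5: 3C, 1I → 0 + 1 = +1
C6: 2C, 1N, 1Cl → 0 + 1 + 1 = +2
4 carbons (C3, C4, C5, C6) meet the condition.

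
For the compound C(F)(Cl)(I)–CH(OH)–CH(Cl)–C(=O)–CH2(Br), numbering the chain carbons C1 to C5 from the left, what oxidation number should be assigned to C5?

Bonds to more-electronegative neighbours contribute +1 each, bonds to H or metals contribute −1 each, and C–C bonds contribute 0.
C5 has one bond to C (0), one bond to H (-1), one bond to H (-1), one bond to Br (+1).
Oxidation state = 0 − 1 − 1 + 1 = -1.

-1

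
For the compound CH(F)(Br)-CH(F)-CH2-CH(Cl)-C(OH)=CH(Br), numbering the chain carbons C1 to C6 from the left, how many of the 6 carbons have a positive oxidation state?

2

Tallying each carbon's bonds:
C1: 1C, 1H, 1F, 1Br → 0 − 1 + 1 + 1 = +1
C2: 2C, 1H, 1F → 0 − 1 + 1 = 0
C3: 2C, 2H → 0 − 2 = -2
C4: 2C, 1H, 1Cl → 0 − 1 + 1 = 0
C5: 3C, 1O → 0 + 1 = +1
C6: 2C, 1H, 1Br → 0 − 1 + 1 = 0
2 carbons (C1, C5) meet the condition.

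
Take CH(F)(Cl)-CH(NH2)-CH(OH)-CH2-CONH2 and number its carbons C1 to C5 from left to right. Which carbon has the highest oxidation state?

Tallying each carbon's bonds:
C1: 1C, 1H, 1F, 1Cl → 0 − 1 + 1 + 1 = +1
C2: 2C, 1H, 1N → 0 − 1 + 1 = 0
C3: 2C, 1H, 1O → 0 − 1 + 1 = 0
C4: 2C, 2H → 0 − 2 = -2
C5: 1C, 2O, 1N → 0 + 2 + 1 = +3
The most oxidised carbon is C5 at +3.

C5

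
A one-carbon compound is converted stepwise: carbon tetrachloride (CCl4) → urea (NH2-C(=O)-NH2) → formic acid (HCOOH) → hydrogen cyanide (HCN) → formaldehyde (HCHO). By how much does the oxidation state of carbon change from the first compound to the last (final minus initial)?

Carbon oxidation states along the series — carbon tetrachloride: +4, urea: +4, formic acid: +2, hydrogen cyanide: +2, formaldehyde: 0.
Net change = 0 − (+4) = -4.

-4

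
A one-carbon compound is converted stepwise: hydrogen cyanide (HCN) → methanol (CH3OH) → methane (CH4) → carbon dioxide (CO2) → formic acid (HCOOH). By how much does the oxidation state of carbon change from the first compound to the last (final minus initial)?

Carbon oxidation states along the series — hydrogen cyanide: +2, methanol: -2, methane: -4, carbon dioxide: +4, formic acid: +2.
Net change = +2 − (+2) = 0.

0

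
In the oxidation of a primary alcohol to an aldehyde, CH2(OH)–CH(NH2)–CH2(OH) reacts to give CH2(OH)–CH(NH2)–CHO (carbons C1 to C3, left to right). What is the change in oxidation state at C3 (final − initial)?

+2

Before: C3 has 1 bond to C, 2 bonds to H, 1 bond to O → oxidation state -1.
After: C3 has 1 bond to C, 1 bond to H, 2 bonds to O → oxidation state +1.
Δ = +1 − (-1) = +2, so this is an oxidation at C3.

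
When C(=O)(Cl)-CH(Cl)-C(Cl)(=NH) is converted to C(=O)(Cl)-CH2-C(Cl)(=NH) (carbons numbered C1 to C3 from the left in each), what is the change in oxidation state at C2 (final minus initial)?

Before: C2 has 2 bonds to C, 1 bond to H, 1 bond to Cl → oxidation state 0.
After: C2 has 2 bonds to C, 2 bonds to H → oxidation state -2.
Δ = -2 − (0) = -2, so this is a reduction at C2.

-2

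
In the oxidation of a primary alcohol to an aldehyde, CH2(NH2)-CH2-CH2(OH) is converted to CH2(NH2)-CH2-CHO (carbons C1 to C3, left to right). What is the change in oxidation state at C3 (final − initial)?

Before: C3 has 1 bond to C, 2 bonds to H, 1 bond to O → oxidation state -1.
After: C3 has 1 bond to C, 1 bond to H, 2 bonds to O → oxidation state +1.
Δ = +1 − (-1) = +2, so this is an oxidation at C3.

+2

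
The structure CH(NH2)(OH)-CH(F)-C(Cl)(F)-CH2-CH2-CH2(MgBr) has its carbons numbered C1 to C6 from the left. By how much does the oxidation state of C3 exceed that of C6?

+5

C3: 2C, 1F, 1Cl → 0 + 1 + 1 = +2
C6: 1C, 2H, 1Mg → 0 − 2 − 1 = -3
Difference: +2 − (-3) = +5.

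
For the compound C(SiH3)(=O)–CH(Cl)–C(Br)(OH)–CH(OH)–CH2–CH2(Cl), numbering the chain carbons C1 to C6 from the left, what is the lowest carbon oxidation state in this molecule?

-2

Assign +1 per bond to O/N/halogen, −1 per bond to H or an electropositive element, and 0 per bond to carbon. Tallying each carbon:
C1: 1C, 2O, 1Si → 0 + 2 − 1 = +1
C2: 2C, 1H, 1Cl → 0 − 1 + 1 = 0
C3: 2C, 1O, 1Br → 0 + 1 + 1 = +2
C4: 2C, 1H, 1O → 0 − 1 + 1 = 0
C5: 2C, 2H → 0 − 2 = -2
C6: 1C, 2H, 1Cl → 0 − 2 + 1 = -1
The lowest value is -2.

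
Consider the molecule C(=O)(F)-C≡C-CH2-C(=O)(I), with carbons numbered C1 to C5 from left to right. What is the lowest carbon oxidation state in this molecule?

-2

Tallying each carbon's bonds:
C1: 1C, 2O, 1F → 0 + 2 + 1 = +3
C2: 4C → 0 = 0
C3: 4C → 0 = 0
C4: 2C, 2H → 0 − 2 = -2
C5: 1C, 2O, 1I → 0 + 2 + 1 = +3
The lowest value is -2.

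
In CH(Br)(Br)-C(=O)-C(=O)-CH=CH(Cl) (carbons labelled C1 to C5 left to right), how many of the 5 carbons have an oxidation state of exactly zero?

1

Tallying each carbon's bonds:
C1: 1C, 1H, 2Br → 0 − 1 + 2 = +1
C2: 2C, 2O → 0 + 2 = +2
C3: 2C, 2O → 0 + 2 = +2
C4: 3C, 1H → 0 − 1 = -1
C5: 2C, 1H, 1Cl → 0 − 1 + 1 = 0
1 carbon (C5) meets the condition.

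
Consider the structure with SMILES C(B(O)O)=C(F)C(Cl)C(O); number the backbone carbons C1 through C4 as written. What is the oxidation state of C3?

Assign +1 per bond to O/N/halogen, −1 per bond to H or an electropositive element, and 0 per bond to carbon.
C3 has one bond to C (0), one bond to C (0), one bond to H (-1), one bond to Cl (+1).
Oxidation state = 0 + 0 − 1 + 1 = 0.

0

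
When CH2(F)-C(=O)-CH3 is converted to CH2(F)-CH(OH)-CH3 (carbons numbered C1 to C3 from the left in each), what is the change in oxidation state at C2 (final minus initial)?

Before: C2 has 2 bonds to C, 2 bonds to O → oxidation state +2.
After: C2 has 2 bonds to C, 1 bond to H, 1 bond to O → oxidation state 0.
Δ = 0 − (+2) = -2, so this is a reduction at C2.

-2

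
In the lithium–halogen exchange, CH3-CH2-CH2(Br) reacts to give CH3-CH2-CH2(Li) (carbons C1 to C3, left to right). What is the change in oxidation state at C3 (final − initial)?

-2

Before: C3 has 1 bond to C, 2 bonds to H, 1 bond to Br → oxidation state -1.
After: C3 has 1 bond to C, 2 bonds to H, 1 bond to Li → oxidation state -3.
Δ = -3 − (-1) = -2, so this is a reduction at C3.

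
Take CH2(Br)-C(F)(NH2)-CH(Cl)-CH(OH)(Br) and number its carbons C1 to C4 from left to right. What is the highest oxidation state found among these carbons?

+2

Count +1 for every bond to an atom more electronegative than carbon and −1 for every bond to one less electronegative; C–C bonds are 0. Tallying each carbon:
C1: 1C, 2H, 1Br → 0 − 2 + 1 = -1
C2: 2C, 1N, 1F → 0 + 1 + 1 = +2
C3: 2C, 1H, 1Cl → 0 − 1 + 1 = 0
C4: 1C, 1H, 1O, 1Br → 0 − 1 + 1 + 1 = +1
The highest value is +2.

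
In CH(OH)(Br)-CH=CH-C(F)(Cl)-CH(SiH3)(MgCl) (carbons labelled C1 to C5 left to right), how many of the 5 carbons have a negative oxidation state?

Tallying each carbon's bonds:
C1: 1C, 1H, 1O, 1Br → 0 − 1 + 1 + 1 = +1
C2: 3C, 1H → 0 − 1 = -1
C3: 3C, 1H → 0 − 1 = -1
C4: 2C, 1F, 1Cl → 0 + 1 + 1 = +2
C5: 1C, 1H, 1Mg, 1Si → 0 − 1 − 1 − 1 = -3
3 carbons (C2, C3, C5) meet the condition.

3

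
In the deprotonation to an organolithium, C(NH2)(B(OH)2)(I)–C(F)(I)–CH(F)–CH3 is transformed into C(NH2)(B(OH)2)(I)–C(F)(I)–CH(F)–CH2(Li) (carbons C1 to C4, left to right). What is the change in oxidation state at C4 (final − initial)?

Before: C4 has 1 bond to C, 3 bonds to H → oxidation state -3.
After: C4 has 1 bond to C, 2 bonds to H, 1 bond to Li → oxidation state -3.
Δ = -3 − (-3) = 0, so no net redox change at C4.

0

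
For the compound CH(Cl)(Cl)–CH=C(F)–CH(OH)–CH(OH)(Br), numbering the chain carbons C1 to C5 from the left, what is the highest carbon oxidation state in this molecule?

+1

Tallying each carbon's bonds:
C1: 1C, 1H, 2Cl → 0 − 1 + 2 = +1
C2: 3C, 1H → 0 − 1 = -1
C3: 3C, 1F → 0 + 1 = +1
C4: 2C, 1H, 1O → 0 − 1 + 1 = 0
C5: 1C, 1H, 1O, 1Br → 0 − 1 + 1 + 1 = +1
The highest value is +1.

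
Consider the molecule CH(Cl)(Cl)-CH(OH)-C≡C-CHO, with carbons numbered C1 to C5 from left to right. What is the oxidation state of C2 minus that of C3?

0

C2: 2C, 1H, 1O → 0 − 1 + 1 = 0
C3: 4C → 0 = 0
Difference: 0 − (0) = 0.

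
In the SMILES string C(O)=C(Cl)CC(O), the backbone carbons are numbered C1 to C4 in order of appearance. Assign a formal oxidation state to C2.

+1

Each bond to a more electronegative atom (O, N, halogen) counts +1, each bond to a less electronegative atom (H, metal, B, Si) counts −1, and each C–C bond counts 0.
C2 has a double bond to C (2×0 = 0), one bond to C (0), one bond to Cl (+1).
Oxidation state = 0 + 0 + 1 = +1.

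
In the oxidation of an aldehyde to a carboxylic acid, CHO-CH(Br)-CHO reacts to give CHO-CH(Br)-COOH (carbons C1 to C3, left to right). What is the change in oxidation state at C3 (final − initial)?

Before: C3 has 1 bond to C, 1 bond to H, 2 bonds to O → oxidation state +1.
After: C3 has 1 bond to C, 3 bonds to O → oxidation state +3.
Δ = +3 − (+1) = +2, so this is an oxidation at C3.

+2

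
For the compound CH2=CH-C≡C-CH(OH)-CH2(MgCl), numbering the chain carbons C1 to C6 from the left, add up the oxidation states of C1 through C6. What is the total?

-6

Tallying each carbon's bonds:
C1: 2C, 2H → 0 − 2 = -2
C2: 3C, 1H → 0 − 1 = -1
C3: 4C → 0 = 0
C4: 4C → 0 = 0
C5: 2C, 1H, 1O → 0 − 1 + 1 = 0
C6: 1C, 2H, 1Mg → 0 − 2 − 1 = -3
Sum = -2 − 1 + 0 + 0 + 0 − 3 = -6.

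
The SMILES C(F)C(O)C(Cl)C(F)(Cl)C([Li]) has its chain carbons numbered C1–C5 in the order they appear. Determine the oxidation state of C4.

+2

Each bond to a more electronegative atom (O, N, halogen) counts +1, each bond to a less electronegative atom (H, metal, B, Si) counts −1, and each C–C bond counts 0.
C4 has one bond to C (0), one bond to C (0), one bond to F (+1), one bond to Cl (+1).
Oxidation state = 0 + 0 + 1 + 1 = +2.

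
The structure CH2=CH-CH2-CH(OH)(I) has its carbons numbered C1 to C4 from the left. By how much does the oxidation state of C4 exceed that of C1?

C4: 1C, 1H, 1O, 1I → 0 − 1 + 1 + 1 = +1
C1: 2C, 2H → 0 − 2 = -2
Difference: +1 − (-2) = +3.

+3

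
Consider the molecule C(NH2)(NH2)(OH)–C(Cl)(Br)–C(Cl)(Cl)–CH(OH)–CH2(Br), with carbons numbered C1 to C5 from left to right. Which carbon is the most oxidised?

C1

Assign +1 per bond to O/N/halogen, −1 per bond to H or an electropositive element, and 0 per bond to carbon. Tallying each carbon:
C1: 1C, 1O, 2N → 0 + 1 + 2 = +3
C2: 2C, 1Cl, 1Br → 0 + 1 + 1 = +2
C3: 2C, 2Cl → 0 + 2 = +2
C4: 2C, 1H, 1O → 0 − 1 + 1 = 0
C5: 1C, 2H, 1Br → 0 − 2 + 1 = -1
The most oxidised carbon is C1 at +3.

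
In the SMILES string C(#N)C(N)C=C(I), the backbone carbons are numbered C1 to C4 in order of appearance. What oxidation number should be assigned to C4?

0

Assign +1 per bond to O/N/halogen, −1 per bond to H or an electropositive element, and 0 per bond to carbon.
C4 has a double bond to C (2×0 = 0), one bond to H (-1), one bond to I (+1).
Oxidation state = 0 − 1 + 1 = 0.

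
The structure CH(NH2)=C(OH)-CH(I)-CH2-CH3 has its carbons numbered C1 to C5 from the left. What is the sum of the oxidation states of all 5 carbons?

-4

Tallying each carbon's bonds:
C1: 2C, 1H, 1N → 0 − 1 + 1 = 0
C2: 3C, 1O → 0 + 1 = +1
C3: 2C, 1H, 1I → 0 − 1 + 1 = 0
C4: 2C, 2H → 0 − 2 = -2
C5: 1C, 3H → 0 − 3 = -3
Sum = 0 + 1 + 0 − 2 − 3 = -4.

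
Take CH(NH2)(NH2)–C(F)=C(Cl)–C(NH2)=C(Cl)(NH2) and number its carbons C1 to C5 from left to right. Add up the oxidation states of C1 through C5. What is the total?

Assign +1 per bond to O/N/halogen, −1 per bond to H or an electropositive element, and 0 per bond to carbon. Tallying each carbon:
C1: 1C, 1H, 2N → 0 − 1 + 2 = +1
C2: 3C, 1F → 0 + 1 = +1
C3: 3C, 1Cl → 0 + 1 = +1
C4: 3C, 1N → 0 + 1 = +1
C5: 2C, 1N, 1Cl → 0 + 1 + 1 = +2
Sum = +1 + 1 + 1 + 1 + 2 = +6.

+6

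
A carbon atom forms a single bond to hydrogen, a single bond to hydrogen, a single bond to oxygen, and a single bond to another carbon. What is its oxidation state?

-1

Bonds to more-electronegative neighbours contribute +1 each, bonds to H or metals contribute −1 each, and C–C bonds contribute 0.
The carbon has one bond to C (0), one bond to H (-1), one bond to H (-1), one bond to O (+1).
Oxidation state = 0 − 1 − 1 + 1 = -1.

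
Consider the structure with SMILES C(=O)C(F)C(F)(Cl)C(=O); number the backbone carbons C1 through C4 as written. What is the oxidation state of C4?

Bonds to more-electronegative neighbours contribute +1 each, bonds to H or metals contribute −1 each, and C–C bonds contribute 0.
C4 has one bond to C (0), a double bond to O (2×+1 = +2), one bond to H (-1).
Oxidation state = 0 + 2 − 1 = +1.

+1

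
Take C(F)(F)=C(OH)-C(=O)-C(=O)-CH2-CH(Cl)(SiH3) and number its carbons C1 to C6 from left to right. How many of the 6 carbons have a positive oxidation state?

Assign +1 per bond to O/N/halogen, −1 per bond to H or an electropositive element, and 0 per bond to carbon. Tallying each carbon:
C1: 2C, 2F → 0 + 2 = +2
C2: 3C, 1O → 0 + 1 = +1
C3: 2C, 2O → 0 + 2 = +2
C4: 2C, 2O → 0 + 2 = +2
C5: 2C, 2H → 0 − 2 = -2
C6: 1C, 1H, 1Cl, 1Si → 0 − 1 + 1 − 1 = -1
4 carbons (C1, C2, C3, C4) meet the condition.

4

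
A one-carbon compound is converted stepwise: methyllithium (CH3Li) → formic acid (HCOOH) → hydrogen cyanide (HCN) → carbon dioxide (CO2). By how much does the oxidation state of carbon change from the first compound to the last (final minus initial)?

+8

Carbon oxidation states along the series — methyllithium: -4, formic acid: +2, hydrogen cyanide: +2, carbon dioxide: +4.
Net change = +4 − (-4) = +8.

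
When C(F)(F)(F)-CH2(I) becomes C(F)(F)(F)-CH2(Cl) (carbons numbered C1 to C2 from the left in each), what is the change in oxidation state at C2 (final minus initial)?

Before: C2 has 1 bond to C, 2 bonds to H, 1 bond to I → oxidation state -1.
After: C2 has 1 bond to C, 2 bonds to H, 1 bond to Cl → oxidation state -1.
Δ = -1 − (-1) = 0, so no net redox change at C2.

0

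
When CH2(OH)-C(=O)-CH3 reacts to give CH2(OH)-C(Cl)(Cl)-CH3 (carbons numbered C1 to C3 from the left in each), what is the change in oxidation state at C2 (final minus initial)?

0

Before: C2 has 2 bonds to C, 2 bonds to O → oxidation state +2.
After: C2 has 2 bonds to C, 2 bonds to Cl → oxidation state +2.
Δ = +2 − (+2) = 0, so no net redox change at C2.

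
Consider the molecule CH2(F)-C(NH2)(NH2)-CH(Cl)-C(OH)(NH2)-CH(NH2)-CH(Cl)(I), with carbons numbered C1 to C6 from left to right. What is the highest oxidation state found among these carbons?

Assign +1 per bond to O/N/halogen, −1 per bond to H or an electropositive element, and 0 per bond to carbon. Tallying each carbon:
C1: 1C, 2H, 1F → 0 − 2 + 1 = -1
C2: 2C, 2N → 0 + 2 = +2
C3: 2C, 1H, 1Cl → 0 − 1 + 1 = 0
C4: 2C, 1O, 1N → 0 + 1 + 1 = +2
C5: 2C, 1H, 1N → 0 − 1 + 1 = 0
C6: 1C, 1H, 1Cl, 1I → 0 − 1 + 1 + 1 = +1
The highest value is +2.

+2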